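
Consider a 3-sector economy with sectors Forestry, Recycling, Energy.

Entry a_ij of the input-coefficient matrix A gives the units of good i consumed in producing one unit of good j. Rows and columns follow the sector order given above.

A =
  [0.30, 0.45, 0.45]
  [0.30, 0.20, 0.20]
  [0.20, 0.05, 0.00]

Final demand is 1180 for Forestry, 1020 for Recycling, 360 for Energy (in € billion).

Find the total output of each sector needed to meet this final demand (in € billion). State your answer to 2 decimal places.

x_1 = 4906.30, x_2 = 3493.85, x_3 = 1515.95

I − A =
  [   0.70    -0.45    -0.45]
  [  -0.30     0.80    -0.20]
  [  -0.20    -0.05     1.00]
Cofactors of I−A, C_ij = (−1)^(i+j)·(minor ij) (rows/columns in the sector order above):
  C_11 = (0.80)(1.00) − (-0.20)(-0.05) = 0.7900
  C_12 = −[(-0.30)(1.00) − (-0.20)(-0.20)] = 0.3400
  C_13 = (-0.30)(-0.05) − (0.80)(-0.20) = 0.1750
  C_21 = −[(-0.45)(1.00) − (-0.45)(-0.05)] = 0.4725
  C_22 = (0.70)(1.00) − (-0.45)(-0.20) = 0.6100
  C_23 = −[(0.70)(-0.05) − (-0.45)(-0.20)] = 0.1250
  C_31 = (-0.45)(-0.20) − (-0.45)(0.80) = 0.4500
  C_32 = −[(0.70)(-0.20) − (-0.45)(-0.30)] = 0.2750
  C_33 = (0.70)(0.80) − (-0.45)(-0.30) = 0.4250
det(I−A) = Σ_j (I−A)_1j·C_1j = (0.70)(0.7900) + (-0.45)(0.3400) + (-0.45)(0.1750) = 0.32125
adj(I−A) = Cᵀ =
  [ 0.7900   0.4725   0.4500]
  [ 0.3400   0.6100   0.2750]
  [ 0.1750   0.1250   0.4250]
(I − A)⁻¹ = adj(I−A) / det(I−A) ≈
  [   2.4591     1.4708     1.4008]
  [   1.0584     1.8988     0.8560]
  [   0.5447     0.3891     1.3230]
x = (I − A)⁻¹ d = adj(I−A)·d / det(I−A), with det(I−A) = 0.32125:
  x_1 = (0.7900·1180 + 0.4725·1020 + 0.4500·360) / 0.32125 = 1576.15 / 0.32125 ≈ 4906.30
  x_2 = (0.3400·1180 + 0.6100·1020 + 0.2750·360) / 0.32125 = 1122.40 / 0.32125 ≈ 3493.85
  x_3 = (0.1750·1180 + 0.1250·1020 + 0.4250·360) / 0.32125 = 487.00 / 0.32125 ≈ 1515.95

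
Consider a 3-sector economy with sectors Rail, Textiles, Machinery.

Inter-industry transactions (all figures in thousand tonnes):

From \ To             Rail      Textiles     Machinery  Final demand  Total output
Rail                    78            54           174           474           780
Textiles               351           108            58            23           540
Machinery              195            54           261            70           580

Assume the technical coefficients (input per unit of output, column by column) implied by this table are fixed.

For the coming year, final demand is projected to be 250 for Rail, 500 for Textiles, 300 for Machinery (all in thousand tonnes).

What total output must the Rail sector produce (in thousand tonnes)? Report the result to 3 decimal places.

x_R = 786.026

Technical coefficients a_ij = z_ij / X_j:
  a_RR = 78/780 = 0.10, a_TR = 351/780 = 0.45, a_MR = 195/780 = 0.25
  a_RT = 54/540 = 0.10, a_TT = 108/540 = 0.20, a_MT = 54/540 = 0.10
  a_RM = 174/580 = 0.30, a_TM = 58/580 = 0.10, a_MM = 261/580 = 0.45
I − A =
  [   0.90    -0.10    -0.30]
  [  -0.45     0.80    -0.10]
  [  -0.25    -0.10     0.55]
Cofactors of I−A, C_ij = (−1)^(i+j)·(minor ij) (rows/columns in the sector order above):
  C_11 = (0.80)(0.55) − (-0.10)(-0.10) = 0.4300
  C_12 = −[(-0.45)(0.55) − (-0.10)(-0.25)] = 0.2725
  C_13 = (-0.45)(-0.10) − (0.80)(-0.25) = 0.2450
  C_21 = −[(-0.10)(0.55) − (-0.30)(-0.10)] = 0.0850
  C_22 = (0.90)(0.55) − (-0.30)(-0.25) = 0.4200
  C_23 = −[(0.90)(-0.10) − (-0.10)(-0.25)] = 0.1150
  C_31 = (-0.10)(-0.10) − (-0.30)(0.80) = 0.2500
  C_32 = −[(0.90)(-0.10) − (-0.30)(-0.45)] = 0.2250
  C_33 = (0.90)(0.80) − (-0.10)(-0.45) = 0.6750
det(I−A) = Σ_j (I−A)_1j·C_1j = (0.90)(0.4300) + (-0.10)(0.2725) + (-0.30)(0.2450) = 0.28625
adj(I−A) = Cᵀ =
  [ 0.4300   0.0850   0.2500]
  [ 0.2725   0.4200   0.2250]
  [ 0.2450   0.1150   0.6750]
(I − A)⁻¹ = adj(I−A) / det(I−A) ≈
  [   1.5022     0.2969     0.8734]
  [   0.9520     1.4672     0.7860]
  [   0.8559     0.4017     2.3581]
x = (I − A)⁻¹ d = adj(I−A)·d / det(I−A), with det(I−A) = 0.28625:
  x_R = (0.4300·250 + 0.0850·500 + 0.2500·300) / 0.28625 = 225.00 / 0.28625 ≈ 786.026
  x_T = (0.2725·250 + 0.4200·500 + 0.2250·300) / 0.28625 = 345.625 / 0.28625 ≈ 1207.424
  x_M = (0.2450·250 + 0.1150·500 + 0.6750·300) / 0.28625 = 321.25 / 0.28625 ≈ 1122.271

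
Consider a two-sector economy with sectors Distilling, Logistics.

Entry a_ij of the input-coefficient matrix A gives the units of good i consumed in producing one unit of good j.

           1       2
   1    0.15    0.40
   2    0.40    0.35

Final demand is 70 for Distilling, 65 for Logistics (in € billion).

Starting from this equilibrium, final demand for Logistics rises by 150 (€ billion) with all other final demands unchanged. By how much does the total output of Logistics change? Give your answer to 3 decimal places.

I − A =
  [   0.85    -0.40]
  [  -0.40     0.65]
det(I−A) = (0.85)(0.65) − (-0.40)(-0.40) = 0.3925
adj(I−A) = [[0.65, 0.40], [0.40, 0.85]]
(I − A)⁻¹ = adj(I−A) / det(I−A) ≈
  [   1.6561     1.0191]
  [   1.0191     2.1656]
Δx = (I − A)⁻¹ Δd with Δd having +150 in the Logistics component and 0 elsewhere.
So Δx_2 = L_22 · (+150), where L_22 = adj(I−A)_22 / det(I−A) = 0.85 / 0.3925.
Δx_2 = 0.85 × (+150) / 0.3925 = 127.50 / 0.3925 ≈ 324.841.

Δx_2 = 324.841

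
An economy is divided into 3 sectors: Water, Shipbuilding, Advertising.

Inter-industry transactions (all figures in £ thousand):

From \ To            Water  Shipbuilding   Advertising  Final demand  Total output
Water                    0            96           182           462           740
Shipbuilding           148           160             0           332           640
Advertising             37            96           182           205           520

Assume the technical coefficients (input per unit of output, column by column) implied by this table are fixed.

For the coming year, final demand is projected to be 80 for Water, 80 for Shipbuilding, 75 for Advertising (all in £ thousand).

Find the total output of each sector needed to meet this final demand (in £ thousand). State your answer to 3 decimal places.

Technical coefficients a_ij = z_ij / X_j:
  a_WW = 0/740 = 0.00, a_SW = 148/740 = 0.20, a_AW = 37/740 = 0.05
  a_WS = 96/640 = 0.15, a_SS = 160/640 = 0.25, a_AS = 96/640 = 0.15
  a_WA = 182/520 = 0.35, a_SA = 0/520 = 0.00, a_AA = 182/520 = 0.35
I − A =
  [   1.00    -0.15    -0.35]
  [  -0.20     0.75     0.00]
  [  -0.05    -0.15     0.65]
Cofactors of I−A, C_ij = (−1)^(i+j)·(minor ij) (rows/columns in the sector order above):
  C_11 = (0.75)(0.65) − (0.00)(-0.15) = 0.4875
  C_12 = −[(-0.20)(0.65) − (0.00)(-0.05)] = 0.1300
  C_13 = (-0.20)(-0.15) − (0.75)(-0.05) = 0.0675
  C_21 = −[(-0.15)(0.65) − (-0.35)(-0.15)] = 0.1500
  C_22 = (1.00)(0.65) − (-0.35)(-0.05) = 0.6325
  C_23 = −[(1.00)(-0.15) − (-0.15)(-0.05)] = 0.1575
  C_31 = (-0.15)(0.00) − (-0.35)(0.75) = 0.2625
  C_32 = −[(1.00)(0.00) − (-0.35)(-0.20)] = 0.0700
  C_33 = (1.00)(0.75) − (-0.15)(-0.20) = 0.7200
det(I−A) = Σ_j (I−A)_1j·C_1j = (1.00)(0.4875) + (-0.15)(0.1300) + (-0.35)(0.0675) = 0.444375
adj(I−A) = Cᵀ =
  [ 0.4875   0.1500   0.2625]
  [ 0.1300   0.6325   0.0700]
  [ 0.0675   0.1575   0.7200]
(I − A)⁻¹ = adj(I−A) / det(I−A) ≈
  [   1.0970     0.3376     0.5907]
  [   0.2925     1.4233     0.1575]
  [   0.1519     0.3544     1.6203]
x = (I − A)⁻¹ d = adj(I−A)·d / det(I−A), with det(I−A) = 0.444375:
  x_W = (0.4875·80 + 0.1500·80 + 0.2625·75) / 0.444375 = 70.6875 / 0.444375 ≈ 159.072
  x_S = (0.1300·80 + 0.6325·80 + 0.0700·75) / 0.444375 = 66.25 / 0.444375 ≈ 149.086
  x_A = (0.0675·80 + 0.1575·80 + 0.7200·75) / 0.444375 = 72.00 / 0.444375 ≈ 162.025

x_W = 159.072, x_S = 149.086, x_A = 162.025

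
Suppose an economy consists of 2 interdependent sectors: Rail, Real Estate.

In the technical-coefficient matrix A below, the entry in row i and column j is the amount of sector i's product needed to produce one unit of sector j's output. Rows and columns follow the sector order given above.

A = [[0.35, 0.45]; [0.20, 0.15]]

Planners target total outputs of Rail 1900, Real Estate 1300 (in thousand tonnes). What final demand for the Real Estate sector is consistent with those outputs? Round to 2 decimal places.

d_2 = 725.00

I − A =
  [   0.65    -0.45]
  [  -0.20     0.85]
d = (I − A) x:
  d_1 = (+0.65)·1900 + (-0.45)·1300 = 650.00
  d_2 = (-0.20)·1900 + (+0.85)·1300 = 725.00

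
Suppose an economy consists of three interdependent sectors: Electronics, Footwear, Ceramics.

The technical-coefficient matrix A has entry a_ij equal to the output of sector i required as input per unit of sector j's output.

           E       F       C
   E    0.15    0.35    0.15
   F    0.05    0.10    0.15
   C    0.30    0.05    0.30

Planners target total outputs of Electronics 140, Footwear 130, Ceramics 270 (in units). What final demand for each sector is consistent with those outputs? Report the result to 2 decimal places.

d_E = 33.00, d_F = 69.50, d_C = 140.50

I − A =
  [   0.85    -0.35    -0.15]
  [  -0.05     0.90    -0.15]
  [  -0.30    -0.05     0.70]
d = (I − A) x:
  d_E = (+0.85)·140 + (-0.35)·130 + (-0.15)·270 = 33.00
  d_F = (-0.05)·140 + (+0.90)·130 + (-0.15)·270 = 69.50
  d_C = (-0.30)·140 + (-0.05)·130 + (+0.70)·270 = 140.50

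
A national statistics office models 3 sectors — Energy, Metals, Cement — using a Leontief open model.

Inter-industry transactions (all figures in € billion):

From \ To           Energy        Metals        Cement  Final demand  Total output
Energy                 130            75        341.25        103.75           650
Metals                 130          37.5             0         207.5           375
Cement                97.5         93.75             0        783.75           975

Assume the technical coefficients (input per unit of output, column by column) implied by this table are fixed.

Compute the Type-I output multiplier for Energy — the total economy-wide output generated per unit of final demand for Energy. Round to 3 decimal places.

Technical coefficients a_ij = z_ij / X_j:
  a_11 = 130/650 = 0.20, a_21 = 130/650 = 0.20, a_31 = 97.5/650 = 0.15
  a_12 = 75/375 = 0.20, a_22 = 37.5/375 = 0.10, a_32 = 93.75/375 = 0.25
  a_13 = 341.25/975 = 0.35, a_23 = 0/975 = 0.00, a_33 = 0/975 = 0.00
I − A =
  [   0.80    -0.20    -0.35]
  [  -0.20     0.90     0.00]
  [  -0.15    -0.25     1.00]
Cofactors of I−A, C_ij = (−1)^(i+j)·(minor ij) (rows/columns in the sector order above):
  C_11 = (0.90)(1.00) − (0.00)(-0.25) = 0.9000
  C_12 = −[(-0.20)(1.00) − (0.00)(-0.15)] = 0.2000
  C_13 = (-0.20)(-0.25) − (0.90)(-0.15) = 0.1850
  C_21 = −[(-0.20)(1.00) − (-0.35)(-0.25)] = 0.2875
  C_22 = (0.80)(1.00) − (-0.35)(-0.15) = 0.7475
  C_23 = −[(0.80)(-0.25) − (-0.20)(-0.15)] = 0.2300
  C_31 = (-0.20)(0.00) − (-0.35)(0.90) = 0.3150
  C_32 = −[(0.80)(0.00) − (-0.35)(-0.20)] = 0.0700
  C_33 = (0.80)(0.90) − (-0.20)(-0.20) = 0.6800
det(I−A) = Σ_j (I−A)_1j·C_1j = (0.80)(0.9000) + (-0.20)(0.2000) + (-0.35)(0.1850) = 0.61525
adj(I−A) = Cᵀ =
  [ 0.9000   0.2875   0.3150]
  [ 0.2000   0.7475   0.0700]
  [ 0.1850   0.2300   0.6800]
(I − A)⁻¹ = adj(I−A) / det(I−A) ≈
  [   1.4628     0.4673     0.5120]
  [   0.3251     1.2150     0.1138]
  [   0.3007     0.3738     1.1052]
The output multiplier for sector j is the column-j sum of the Leontief inverse (I − A)⁻¹ = adj(I−A) / det(I−A).
Column 1 of adj(I−A): (0.9000, 0.2000, 0.1850); det(I−A) = 0.61525.
m_1 = (0.9000 + 0.2000 + 0.1850) / 0.61525 = 1.285 / 0.61525 ≈ 2.089.

m_1 = 2.089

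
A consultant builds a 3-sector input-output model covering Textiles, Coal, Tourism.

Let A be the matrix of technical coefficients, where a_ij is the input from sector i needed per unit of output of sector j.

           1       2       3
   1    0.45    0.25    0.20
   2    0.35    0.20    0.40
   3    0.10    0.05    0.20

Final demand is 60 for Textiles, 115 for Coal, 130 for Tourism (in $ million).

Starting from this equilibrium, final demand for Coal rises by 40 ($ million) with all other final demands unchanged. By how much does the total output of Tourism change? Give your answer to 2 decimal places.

Δx_3 = 8.70

I − A =
  [   0.55    -0.25    -0.20]
  [  -0.35     0.80    -0.40]
  [  -0.10    -0.05     0.80]
Cofactors of I−A, C_ij = (−1)^(i+j)·(minor ij) (rows/columns in the sector order above):
  C_11 = (0.80)(0.80) − (-0.40)(-0.05) = 0.6200
  C_12 = −[(-0.35)(0.80) − (-0.40)(-0.10)] = 0.3200
  C_13 = (-0.35)(-0.05) − (0.80)(-0.10) = 0.0975
  C_21 = −[(-0.25)(0.80) − (-0.20)(-0.05)] = 0.2100
  C_22 = (0.55)(0.80) − (-0.20)(-0.10) = 0.4200
  C_23 = −[(0.55)(-0.05) − (-0.25)(-0.10)] = 0.0525
  C_31 = (-0.25)(-0.40) − (-0.20)(0.80) = 0.2600
  C_32 = −[(0.55)(-0.40) − (-0.20)(-0.35)] = 0.2900
  C_33 = (0.55)(0.80) − (-0.25)(-0.35) = 0.3525
det(I−A) = Σ_j (I−A)_1j·C_1j = (0.55)(0.6200) + (-0.25)(0.3200) + (-0.20)(0.0975) = 0.2415
adj(I−A) = Cᵀ =
  [ 0.6200   0.2100   0.2600]
  [ 0.3200   0.4200   0.2900]
  [ 0.0975   0.0525   0.3525]
(I − A)⁻¹ = adj(I−A) / det(I−A) ≈
  [   2.5673     0.8696     1.0766]
  [   1.3251     1.7391     1.2008]
  [   0.4037     0.2174     1.4596]
Δx = (I − A)⁻¹ Δd with Δd having +40 in the Coal component and 0 elsewhere.
So Δx_3 = L_32 · (+40), where L_32 = adj(I−A)_32 / det(I−A) = 0.0525 / 0.2415.
Δx_3 = 0.0525 × (+40) / 0.2415 = 2.10 / 0.2415 ≈ 8.70.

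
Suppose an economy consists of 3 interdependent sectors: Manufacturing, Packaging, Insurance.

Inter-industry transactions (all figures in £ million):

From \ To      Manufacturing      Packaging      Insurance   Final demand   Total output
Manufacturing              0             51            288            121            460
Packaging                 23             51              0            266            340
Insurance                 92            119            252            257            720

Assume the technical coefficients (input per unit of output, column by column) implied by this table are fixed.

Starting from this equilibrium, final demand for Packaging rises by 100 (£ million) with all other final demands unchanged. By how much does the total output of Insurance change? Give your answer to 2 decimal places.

Technical coefficients a_ij = z_ij / X_j:
  a_MM = 0/460 = 0.00, a_PM = 23/460 = 0.05, a_IM = 92/460 = 0.20
  a_MP = 51/340 = 0.15, a_PP = 51/340 = 0.15, a_IP = 119/340 = 0.35
  a_MI = 288/720 = 0.40, a_PI = 0/720 = 0.00, a_II = 252/720 = 0.35
I − A =
  [   1.00    -0.15    -0.40]
  [  -0.05     0.85     0.00]
  [  -0.20    -0.35     0.65]
Cofactors of I−A, C_ij = (−1)^(i+j)·(minor ij) (rows/columns in the sector order above):
  C_11 = (0.85)(0.65) − (0.00)(-0.35) = 0.5525
  C_12 = −[(-0.05)(0.65) − (0.00)(-0.20)] = 0.0325
  C_13 = (-0.05)(-0.35) − (0.85)(-0.20) = 0.1875
  C_21 = −[(-0.15)(0.65) − (-0.40)(-0.35)] = 0.2375
  C_22 = (1.00)(0.65) − (-0.40)(-0.20) = 0.5700
  C_23 = −[(1.00)(-0.35) − (-0.15)(-0.20)] = 0.3800
  C_31 = (-0.15)(0.00) − (-0.40)(0.85) = 0.3400
  C_32 = −[(1.00)(0.00) − (-0.40)(-0.05)] = 0.0200
  C_33 = (1.00)(0.85) − (-0.15)(-0.05) = 0.8425
det(I−A) = Σ_j (I−A)_1j·C_1j = (1.00)(0.5525) + (-0.15)(0.0325) + (-0.40)(0.1875) = 0.472625
adj(I−A) = Cᵀ =
  [ 0.5525   0.2375   0.3400]
  [ 0.0325   0.5700   0.0200]
  [ 0.1875   0.3800   0.8425]
(I − A)⁻¹ = adj(I−A) / det(I−A) ≈
  [   1.1690     0.5025     0.7194]
  [   0.0688     1.2060     0.0423]
  [   0.3967     0.8040     1.7826]
Δx = (I − A)⁻¹ Δd with Δd having +100 in the Packaging component and 0 elsewhere.
So Δx_I = L_IP · (+100), where L_IP = adj(I−A)_IP / det(I−A) = 0.3800 / 0.472625.
Δx_I = 0.3800 × (+100) / 0.472625 = 38.00 / 0.472625 ≈ 80.40.

Δx_I = 80.40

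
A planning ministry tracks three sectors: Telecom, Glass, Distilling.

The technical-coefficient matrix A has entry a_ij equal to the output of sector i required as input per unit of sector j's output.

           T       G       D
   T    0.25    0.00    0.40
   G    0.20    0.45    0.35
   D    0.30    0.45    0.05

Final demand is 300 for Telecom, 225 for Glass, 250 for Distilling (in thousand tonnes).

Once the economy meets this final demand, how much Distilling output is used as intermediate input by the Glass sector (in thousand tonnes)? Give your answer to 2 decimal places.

I − A =
  [   0.75     0.00    -0.40]
  [  -0.20     0.55    -0.35]
  [  -0.30    -0.45     0.95]
Cofactors of I−A, C_ij = (−1)^(i+j)·(minor ij) (rows/columns in the sector order above):
  C_11 = (0.55)(0.95) − (-0.35)(-0.45) = 0.3650
  C_12 = −[(-0.20)(0.95) − (-0.35)(-0.30)] = 0.2950
  C_13 = (-0.20)(-0.45) − (0.55)(-0.30) = 0.2550
  C_21 = −[(0.00)(0.95) − (-0.40)(-0.45)] = 0.1800
  C_22 = (0.75)(0.95) − (-0.40)(-0.30) = 0.5925
  C_23 = −[(0.75)(-0.45) − (0.00)(-0.30)] = 0.3375
  C_31 = (0.00)(-0.35) − (-0.40)(0.55) = 0.2200
  C_32 = −[(0.75)(-0.35) − (-0.40)(-0.20)] = 0.3425
  C_33 = (0.75)(0.55) − (0.00)(-0.20) = 0.4125
det(I−A) = Σ_j (I−A)_1j·C_1j = (0.75)(0.3650) + (0.00)(0.2950) + (-0.40)(0.2550) = 0.17175
adj(I−A) = Cᵀ =
  [ 0.3650   0.1800   0.2200]
  [ 0.2950   0.5925   0.3425]
  [ 0.2550   0.3375   0.4125]
(I − A)⁻¹ = adj(I−A) / det(I−A) ≈
  [   2.1252     1.0480     1.2809]
  [   1.7176     3.4498     1.9942]
  [   1.4847     1.9651     2.4017]
First solve x = (I − A)⁻¹ d = adj(I−A)·d / det(I−A); in particular x_G = (0.2950·300 + 0.5925·225 + 0.3425·250) / 0.17175 = 307.4375 / 0.17175 ≈ 1790.0291.
Intermediate flow from D to G: z_DG = a_DG · x_G = 0.45 × 307.4375 / 0.17175 = 138.346875 / 0.17175 ≈ 805.51.

z_DG = 805.51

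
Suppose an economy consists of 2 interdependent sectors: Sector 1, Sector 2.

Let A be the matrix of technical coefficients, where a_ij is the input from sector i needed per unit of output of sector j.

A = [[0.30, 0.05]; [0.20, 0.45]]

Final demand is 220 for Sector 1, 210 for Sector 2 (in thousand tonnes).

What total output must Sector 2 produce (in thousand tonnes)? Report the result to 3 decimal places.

x_2 = 509.333

I − A =
  [   0.70    -0.05]
  [  -0.20     0.55]
det(I−A) = (0.70)(0.55) − (-0.05)(-0.20) = 0.3750
adj(I−A) = [[0.55, 0.05], [0.20, 0.70]]
(I − A)⁻¹ = adj(I−A) / det(I−A) ≈
  [   1.4667     0.1333]
  [   0.5333     1.8667]
x = (I − A)⁻¹ d = adj(I−A)·d / det(I−A), with det(I−A) = 0.3750:
  x_1 = (0.55·220 + 0.05·210) / 0.3750 = 131.50 / 0.3750 ≈ 350.667
  x_2 = (0.20·220 + 0.70·210) / 0.3750 = 191.00 / 0.3750 ≈ 509.333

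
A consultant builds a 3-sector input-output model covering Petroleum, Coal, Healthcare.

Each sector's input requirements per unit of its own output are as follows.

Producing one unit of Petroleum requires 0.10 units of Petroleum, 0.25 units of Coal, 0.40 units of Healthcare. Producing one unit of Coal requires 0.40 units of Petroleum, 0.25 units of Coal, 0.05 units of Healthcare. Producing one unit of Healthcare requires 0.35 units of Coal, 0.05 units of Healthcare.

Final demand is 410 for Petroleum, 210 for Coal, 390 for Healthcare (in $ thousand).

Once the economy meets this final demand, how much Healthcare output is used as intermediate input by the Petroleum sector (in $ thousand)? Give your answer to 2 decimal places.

I − A =
  [   0.90    -0.40     0.00]
  [  -0.25     0.75    -0.35]
  [  -0.40    -0.05     0.95]
Cofactors of I−A, C_ij = (−1)^(i+j)·(minor ij) (rows/columns in the sector order above):
  C_11 = (0.75)(0.95) − (-0.35)(-0.05) = 0.6950
  C_12 = −[(-0.25)(0.95) − (-0.35)(-0.40)] = 0.3775
  C_13 = (-0.25)(-0.05) − (0.75)(-0.40) = 0.3125
  C_21 = −[(-0.40)(0.95) − (0.00)(-0.05)] = 0.3800
  C_22 = (0.90)(0.95) − (0.00)(-0.40) = 0.8550
  C_23 = −[(0.90)(-0.05) − (-0.40)(-0.40)] = 0.2050
  C_31 = (-0.40)(-0.35) − (0.00)(0.75) = 0.1400
  C_32 = −[(0.90)(-0.35) − (0.00)(-0.25)] = 0.3150
  C_33 = (0.90)(0.75) − (-0.40)(-0.25) = 0.5750
det(I−A) = Σ_j (I−A)_1j·C_1j = (0.90)(0.6950) + (-0.40)(0.3775) + (0.00)(0.3125) = 0.4745
adj(I−A) = Cᵀ =
  [ 0.6950   0.3800   0.1400]
  [ 0.3775   0.8550   0.3150]
  [ 0.3125   0.2050   0.5750]
(I − A)⁻¹ = adj(I−A) / det(I−A) ≈
  [   1.4647     0.8008     0.2950]
  [   0.7956     1.8019     0.6639]
  [   0.6586     0.4320     1.2118]
First solve x = (I − A)⁻¹ d = adj(I−A)·d / det(I−A); in particular x_P = (0.6950·410 + 0.3800·210 + 0.1400·390) / 0.4745 = 419.35 / 0.4745 ≈ 883.7724.
Intermediate flow from H to P: z_HP = a_HP · x_P = 0.40 × 419.35 / 0.4745 = 167.74 / 0.4745 ≈ 353.51.

z_HP = 353.51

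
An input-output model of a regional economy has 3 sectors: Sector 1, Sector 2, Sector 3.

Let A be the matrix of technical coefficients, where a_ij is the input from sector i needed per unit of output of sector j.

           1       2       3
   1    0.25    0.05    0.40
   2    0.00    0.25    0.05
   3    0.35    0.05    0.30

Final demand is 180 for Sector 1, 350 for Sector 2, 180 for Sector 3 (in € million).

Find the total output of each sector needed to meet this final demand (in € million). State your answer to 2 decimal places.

x_1 = 586.54, x_2 = 505.77, x_3 = 586.54

I − A =
  [   0.75    -0.05    -0.40]
  [   0.00     0.75    -0.05]
  [  -0.35    -0.05     0.70]
Cofactors of I−A, C_ij = (−1)^(i+j)·(minor ij) (rows/columns in the sector order above):
  C_11 = (0.75)(0.70) − (-0.05)(-0.05) = 0.5225
  C_12 = −[(0.00)(0.70) − (-0.05)(-0.35)] = 0.0175
  C_13 = (0.00)(-0.05) − (0.75)(-0.35) = 0.2625
  C_21 = −[(-0.05)(0.70) − (-0.40)(-0.05)] = 0.0550
  C_22 = (0.75)(0.70) − (-0.40)(-0.35) = 0.3850
  C_23 = −[(0.75)(-0.05) − (-0.05)(-0.35)] = 0.0550
  C_31 = (-0.05)(-0.05) − (-0.40)(0.75) = 0.3025
  C_32 = −[(0.75)(-0.05) − (-0.40)(0.00)] = 0.0375
  C_33 = (0.75)(0.75) − (-0.05)(0.00) = 0.5625
det(I−A) = Σ_j (I−A)_1j·C_1j = (0.75)(0.5225) + (-0.05)(0.0175) + (-0.40)(0.2625) = 0.2860
adj(I−A) = Cᵀ =
  [ 0.5225   0.0550   0.3025]
  [ 0.0175   0.3850   0.0375]
  [ 0.2625   0.0550   0.5625]
(I − A)⁻¹ = adj(I−A) / det(I−A) ≈
  [   1.8269     0.1923     1.0577]
  [   0.0612     1.3462     0.1311]
  [   0.9178     0.1923     1.9668]
x = (I − A)⁻¹ d = adj(I−A)·d / det(I−A), with det(I−A) = 0.2860:
  x_1 = (0.5225·180 + 0.0550·350 + 0.3025·180) / 0.2860 = 167.75 / 0.2860 ≈ 586.54
  x_2 = (0.0175·180 + 0.3850·350 + 0.0375·180) / 0.2860 = 144.65 / 0.2860 ≈ 505.77
  x_3 = (0.2625·180 + 0.0550·350 + 0.5625·180) / 0.2860 = 167.75 / 0.2860 ≈ 586.54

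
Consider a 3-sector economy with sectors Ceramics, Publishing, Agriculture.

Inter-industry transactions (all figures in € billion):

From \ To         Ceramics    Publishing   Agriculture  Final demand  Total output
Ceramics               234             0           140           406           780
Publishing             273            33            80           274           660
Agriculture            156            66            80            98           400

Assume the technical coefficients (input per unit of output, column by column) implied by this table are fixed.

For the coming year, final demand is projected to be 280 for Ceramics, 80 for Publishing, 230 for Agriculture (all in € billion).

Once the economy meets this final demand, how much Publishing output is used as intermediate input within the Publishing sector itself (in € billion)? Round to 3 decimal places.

z_PP = 21.534

Technical coefficients a_ij = z_ij / X_j:
  a_CC = 234/780 = 0.30, a_PC = 273/780 = 0.35, a_AC = 156/780 = 0.20
  a_CP = 0/660 = 0.00, a_PP = 33/660 = 0.05, a_AP = 66/660 = 0.10
  a_CA = 140/400 = 0.35, a_PA = 80/400 = 0.20, a_AA = 80/400 = 0.20
I − A =
  [   0.70     0.00    -0.35]
  [  -0.35     0.95    -0.20]
  [  -0.20    -0.10     0.80]
Cofactors of I−A, C_ij = (−1)^(i+j)·(minor ij) (rows/columns in the sector order above):
  C_11 = (0.95)(0.80) − (-0.20)(-0.10) = 0.7400
  C_12 = −[(-0.35)(0.80) − (-0.20)(-0.20)] = 0.3200
  C_13 = (-0.35)(-0.10) − (0.95)(-0.20) = 0.2250
  C_21 = −[(0.00)(0.80) − (-0.35)(-0.10)] = 0.0350
  C_22 = (0.70)(0.80) − (-0.35)(-0.20) = 0.4900
  C_23 = −[(0.70)(-0.10) − (0.00)(-0.20)] = 0.0700
  C_31 = (0.00)(-0.20) − (-0.35)(0.95) = 0.3325
  C_32 = −[(0.70)(-0.20) − (-0.35)(-0.35)] = 0.2625
  C_33 = (0.70)(0.95) − (0.00)(-0.35) = 0.6650
det(I−A) = Σ_j (I−A)_1j·C_1j = (0.70)(0.7400) + (0.00)(0.3200) + (-0.35)(0.2250) = 0.43925
adj(I−A) = Cᵀ =
  [ 0.7400   0.0350   0.3325]
  [ 0.3200   0.4900   0.2625]
  [ 0.2250   0.0700   0.6650]
(I − A)⁻¹ = adj(I−A) / det(I−A) ≈
  [   1.6847     0.0797     0.7570]
  [   0.7285     1.1155     0.5976]
  [   0.5122     0.1594     1.5139]
First solve x = (I − A)⁻¹ d = adj(I−A)·d / det(I−A); in particular x_P = (0.3200·280 + 0.4900·80 + 0.2625·230) / 0.43925 = 189.175 / 0.43925 ≈ 430.67729.
Intermediate flow from P to P: z_PP = a_PP · x_P = 0.05 × 189.175 / 0.43925 = 9.45875 / 0.43925 ≈ 21.534.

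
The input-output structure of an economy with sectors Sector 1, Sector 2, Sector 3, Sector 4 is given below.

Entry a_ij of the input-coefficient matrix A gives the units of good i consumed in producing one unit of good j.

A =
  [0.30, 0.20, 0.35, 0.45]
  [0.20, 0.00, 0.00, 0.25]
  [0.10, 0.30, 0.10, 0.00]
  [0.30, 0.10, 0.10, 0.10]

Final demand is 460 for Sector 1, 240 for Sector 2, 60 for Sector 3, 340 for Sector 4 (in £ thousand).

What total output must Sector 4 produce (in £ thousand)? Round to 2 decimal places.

I − A =
  [   0.70    -0.20    -0.35    -0.45]
  [  -0.20     1.00     0.00    -0.25]
  [  -0.10    -0.30     0.90     0.00]
  [  -0.30    -0.10    -0.10     0.90]
Compute the cofactors C_ij = (−1)^(i+j)·(3×3 minor ij) of I−A; the adjugate is their transpose:
adj(I−A) = Cᵀ =
  [ 0.78000   0.31050   0.35625   0.47625]
  [ 0.23200   0.40950   0.11575   0.22975]
  [ 0.16400   0.17100   0.41750   0.12950]
  [ 0.30400   0.16800   0.17800   0.53800]
det(I−A) = Σ_j (I−A)_1j·C_1j = (0.70)(0.78000) + (-0.20)(0.23200) + (-0.35)(0.16400) + (-0.45)(0.30400) = 0.3054
(I − A)⁻¹ = adj(I−A) / det(I−A) ≈
  [   2.5540     1.0167     1.1665     1.5594]
  [   0.7597     1.3409     0.3790     0.7523]
  [   0.5370     0.5599     1.3671     0.4240]
  [   0.9954     0.5501     0.5828     1.7616]
x = (I − A)⁻¹ d = adj(I−A)·d / det(I−A), with det(I−A) = 0.3054:
  x_1 = (0.78000·460 + 0.31050·240 + 0.35625·60 + 0.47625·340) / 0.3054 = 616.62 / 0.3054 ≈ 2019.06
  x_2 = (0.23200·460 + 0.40950·240 + 0.11575·60 + 0.22975·340) / 0.3054 = 290.06 / 0.3054 ≈ 949.77
  x_3 = (0.16400·460 + 0.17100·240 + 0.41750·60 + 0.12950·340) / 0.3054 = 185.56 / 0.3054 ≈ 607.60
  x_4 = (0.30400·460 + 0.16800·240 + 0.17800·60 + 0.53800·340) / 0.3054 = 373.76 / 0.3054 ≈ 1223.84

x_4 = 1223.84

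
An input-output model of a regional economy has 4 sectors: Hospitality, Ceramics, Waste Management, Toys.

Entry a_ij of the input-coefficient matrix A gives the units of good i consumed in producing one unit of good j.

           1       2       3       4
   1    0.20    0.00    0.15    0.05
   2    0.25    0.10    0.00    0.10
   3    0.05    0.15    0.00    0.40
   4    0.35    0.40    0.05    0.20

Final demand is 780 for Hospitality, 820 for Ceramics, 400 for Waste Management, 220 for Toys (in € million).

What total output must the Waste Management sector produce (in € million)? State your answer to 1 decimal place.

x_3 = 1358.1

I − A =
  [   0.80     0.00    -0.15    -0.05]
  [  -0.25     0.90     0.00    -0.10]
  [  -0.05    -0.15     1.00    -0.40]
  [  -0.35    -0.40    -0.05     0.80]
Compute the cofactors C_ij = (−1)^(i+j)·(3×3 minor ij) of I−A; the adjugate is their transpose:
adj(I−A) = Cᵀ =
  [ 0.661250   0.062375   0.104250   0.101250]
  [ 0.230250   0.579375   0.039875   0.106750]
  [ 0.235250   0.222375   0.523250   0.304125]
  [ 0.419125   0.330875   0.098250   0.707625]
det(I−A) = Σ_j (I−A)_1j·C_1j = (0.80)(0.661250) + (0.00)(0.230250) + (-0.15)(0.235250) + (-0.05)(0.419125) = 0.47275625
(I − A)⁻¹ = adj(I−A) / det(I−A) ≈
  [   1.3987     0.1319     0.2205     0.2142]
  [   0.4870     1.2255     0.0843     0.2258]
  [   0.4976     0.4704     1.1068     0.6433]
  [   0.8866     0.6999     0.2078     1.4968]
x = (I − A)⁻¹ d = adj(I−A)·d / det(I−A), with det(I−A) = 0.47275625:
  x_1 = (0.661250·780 + 0.062375·820 + 0.104250·400 + 0.101250·220) / 0.47275625 = 630.8975 / 0.47275625 ≈ 1334.5
  x_2 = (0.230250·780 + 0.579375·820 + 0.039875·400 + 0.106750·220) / 0.47275625 = 694.1175 / 0.47275625 ≈ 1468.2
  x_3 = (0.235250·780 + 0.222375·820 + 0.523250·400 + 0.304125·220) / 0.47275625 = 642.05 / 0.47275625 ≈ 1358.1
  x_4 = (0.419125·780 + 0.330875·820 + 0.098250·400 + 0.707625·220) / 0.47275625 = 793.2125 / 0.47275625 ≈ 1677.8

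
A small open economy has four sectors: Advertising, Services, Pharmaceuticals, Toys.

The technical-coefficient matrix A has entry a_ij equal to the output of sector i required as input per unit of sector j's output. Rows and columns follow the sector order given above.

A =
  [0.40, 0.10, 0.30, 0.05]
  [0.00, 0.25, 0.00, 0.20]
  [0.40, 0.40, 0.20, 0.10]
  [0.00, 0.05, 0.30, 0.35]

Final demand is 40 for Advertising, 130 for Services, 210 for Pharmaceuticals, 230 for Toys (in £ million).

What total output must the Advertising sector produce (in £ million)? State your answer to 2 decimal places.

I − A =
  [   0.60    -0.10    -0.30    -0.05]
  [   0.00     0.75     0.00    -0.20]
  [  -0.40    -0.40     0.80    -0.10]
  [   0.00    -0.05    -0.30     0.65]
Compute the cofactors C_ij = (−1)^(i+j)·(3×3 minor ij) of I−A; the adjugate is their transpose:
adj(I−A) = Cᵀ =
  [ 0.3355   0.1365   0.1605   0.0925]
  [ 0.0240   0.2100   0.0360   0.0720]
  [ 0.1910   0.1860   0.2865   0.1160]
  [ 0.0900   0.1020   0.1350   0.2700]
det(I−A) = Σ_j (I−A)_1j·C_1j = (0.60)(0.3355) + (-0.10)(0.0240) + (-0.30)(0.1910) + (-0.05)(0.0900) = 0.1371
(I − A)⁻¹ = adj(I−A) / det(I−A) ≈
  [   2.4471     0.9956     1.1707     0.6747]
  [   0.1751     1.5317     0.2626     0.5252]
  [   1.3931     1.3567     2.0897     0.8461]
  [   0.6565     0.7440     0.9847     1.9694]
x = (I − A)⁻¹ d = adj(I−A)·d / det(I−A), with det(I−A) = 0.1371:
  x_A = (0.3355·40 + 0.1365·130 + 0.1605·210 + 0.0925·230) / 0.1371 = 86.145 / 0.1371 ≈ 628.34
  x_S = (0.0240·40 + 0.2100·130 + 0.0360·210 + 0.0720·230) / 0.1371 = 52.38 / 0.1371 ≈ 382.06
  x_P = (0.1910·40 + 0.1860·130 + 0.2865·210 + 0.1160·230) / 0.1371 = 118.665 / 0.1371 ≈ 865.54
  x_T = (0.0900·40 + 0.1020·130 + 0.1350·210 + 0.2700·230) / 0.1371 = 107.31 / 0.1371 ≈ 782.71

x_A = 628.34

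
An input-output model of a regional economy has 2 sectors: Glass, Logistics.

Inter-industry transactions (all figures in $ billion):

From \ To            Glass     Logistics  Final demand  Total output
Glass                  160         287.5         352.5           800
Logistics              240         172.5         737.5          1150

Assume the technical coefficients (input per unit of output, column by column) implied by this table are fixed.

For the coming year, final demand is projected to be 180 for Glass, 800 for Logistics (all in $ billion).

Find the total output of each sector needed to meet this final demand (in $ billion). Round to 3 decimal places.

Technical coefficients a_ij = z_ij / X_j:
  a_GG = 160/800 = 0.20, a_LG = 240/800 = 0.30
  a_GL = 287.5/1150 = 0.25, a_LL = 172.5/1150 = 0.15
I − A =
  [   0.80    -0.25]
  [  -0.30     0.85]
det(I−A) = (0.80)(0.85) − (-0.25)(-0.30) = 0.6050
adj(I−A) = [[0.85, 0.25], [0.30, 0.80]]
(I − A)⁻¹ = adj(I−A) / det(I−A) ≈
  [   1.4050     0.4132]
  [   0.4959     1.3223]
x = (I − A)⁻¹ d = adj(I−A)·d / det(I−A), with det(I−A) = 0.6050:
  x_G = (0.85·180 + 0.25·800) / 0.6050 = 353.00 / 0.6050 ≈ 583.471
  x_L = (0.30·180 + 0.80·800) / 0.6050 = 694.00 / 0.6050 ≈ 1147.107

x_G = 583.471, x_L = 1147.107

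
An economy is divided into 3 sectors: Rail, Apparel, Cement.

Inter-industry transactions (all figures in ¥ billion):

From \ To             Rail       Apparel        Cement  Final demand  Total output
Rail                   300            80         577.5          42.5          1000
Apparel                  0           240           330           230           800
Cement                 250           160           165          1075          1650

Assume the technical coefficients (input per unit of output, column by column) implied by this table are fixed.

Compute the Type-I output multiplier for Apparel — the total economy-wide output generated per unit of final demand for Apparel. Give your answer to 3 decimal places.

m_A = 2.502

Technical coefficients a_ij = z_ij / X_j:
  a_RR = 300/1000 = 0.30, a_AR = 0/1000 = 0.00, a_CR = 250/1000 = 0.25
  a_RA = 80/800 = 0.10, a_AA = 240/800 = 0.30, a_CA = 160/800 = 0.20
  a_RC = 577.5/1650 = 0.35, a_AC = 330/1650 = 0.20, a_CC = 165/1650 = 0.10
I − A =
  [   0.70    -0.10    -0.35]
  [   0.00     0.70    -0.20]
  [  -0.25    -0.20     0.90]
Cofactors of I−A, C_ij = (−1)^(i+j)·(minor ij) (rows/columns in the sector order above):
  C_11 = (0.70)(0.90) − (-0.20)(-0.20) = 0.5900
  C_12 = −[(0.00)(0.90) − (-0.20)(-0.25)] = 0.0500
  C_13 = (0.00)(-0.20) − (0.70)(-0.25) = 0.1750
  C_21 = −[(-0.10)(0.90) − (-0.35)(-0.20)] = 0.1600
  C_22 = (0.70)(0.90) − (-0.35)(-0.25) = 0.5425
  C_23 = −[(0.70)(-0.20) − (-0.10)(-0.25)] = 0.1650
  C_31 = (-0.10)(-0.20) − (-0.35)(0.70) = 0.2650
  C_32 = −[(0.70)(-0.20) − (-0.35)(0.00)] = 0.1400
  C_33 = (0.70)(0.70) − (-0.10)(0.00) = 0.4900
det(I−A) = Σ_j (I−A)_1j·C_1j = (0.70)(0.5900) + (-0.10)(0.0500) + (-0.35)(0.1750) = 0.34675
adj(I−A) = Cᵀ =
  [ 0.5900   0.1600   0.2650]
  [ 0.0500   0.5425   0.1400]
  [ 0.1750   0.1650   0.4900]
(I − A)⁻¹ = adj(I−A) / det(I−A) ≈
  [   1.7015     0.4614     0.7642]
  [   0.1442     1.5645     0.4037]
  [   0.5047     0.4758     1.4131]
The output multiplier for sector j is the column-j sum of the Leontief inverse (I − A)⁻¹ = adj(I−A) / det(I−A).
Column A of adj(I−A): (0.1600, 0.5425, 0.1650); det(I−A) = 0.34675.
m_A = (0.1600 + 0.5425 + 0.1650) / 0.34675 = 0.8675 / 0.34675 ≈ 2.502.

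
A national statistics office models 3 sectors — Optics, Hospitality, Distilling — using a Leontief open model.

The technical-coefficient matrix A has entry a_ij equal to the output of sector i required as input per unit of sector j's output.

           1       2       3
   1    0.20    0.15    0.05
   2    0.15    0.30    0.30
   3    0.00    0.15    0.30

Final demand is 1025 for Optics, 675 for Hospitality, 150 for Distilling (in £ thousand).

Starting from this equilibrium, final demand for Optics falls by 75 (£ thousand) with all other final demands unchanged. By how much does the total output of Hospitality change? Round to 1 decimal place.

Δx_2 = -23.2

I − A =
  [   0.80    -0.15    -0.05]
  [  -0.15     0.70    -0.30]
  [   0.00    -0.15     0.70]
Cofactors of I−A, C_ij = (−1)^(i+j)·(minor ij) (rows/columns in the sector order above):
  C_11 = (0.70)(0.70) − (-0.30)(-0.15) = 0.4450
  C_12 = −[(-0.15)(0.70) − (-0.30)(0.00)] = 0.1050
  C_13 = (-0.15)(-0.15) − (0.70)(0.00) = 0.0225
  C_21 = −[(-0.15)(0.70) − (-0.05)(-0.15)] = 0.1125
  C_22 = (0.80)(0.70) − (-0.05)(0.00) = 0.5600
  C_23 = −[(0.80)(-0.15) − (-0.15)(0.00)] = 0.1200
  C_31 = (-0.15)(-0.30) − (-0.05)(0.70) = 0.0800
  C_32 = −[(0.80)(-0.30) − (-0.05)(-0.15)] = 0.2475
  C_33 = (0.80)(0.70) − (-0.15)(-0.15) = 0.5375
det(I−A) = Σ_j (I−A)_1j·C_1j = (0.80)(0.4450) + (-0.15)(0.1050) + (-0.05)(0.0225) = 0.339125
adj(I−A) = Cᵀ =
  [ 0.4450   0.1125   0.0800]
  [ 0.1050   0.5600   0.2475]
  [ 0.0225   0.1200   0.5375]
(I − A)⁻¹ = adj(I−A) / det(I−A) ≈
  [   1.3122     0.3317     0.2359]
  [   0.3096     1.6513     0.7298]
  [   0.0663     0.3539     1.5850]
Δx = (I − A)⁻¹ Δd with Δd having -75 in the Optics component and 0 elsewhere.
So Δx_2 = L_21 · (-75), where L_21 = adj(I−A)_21 / det(I−A) = 0.1050 / 0.339125.
Δx_2 = 0.1050 × (-75) / 0.339125 = -7.875 / 0.339125 ≈ -23.2.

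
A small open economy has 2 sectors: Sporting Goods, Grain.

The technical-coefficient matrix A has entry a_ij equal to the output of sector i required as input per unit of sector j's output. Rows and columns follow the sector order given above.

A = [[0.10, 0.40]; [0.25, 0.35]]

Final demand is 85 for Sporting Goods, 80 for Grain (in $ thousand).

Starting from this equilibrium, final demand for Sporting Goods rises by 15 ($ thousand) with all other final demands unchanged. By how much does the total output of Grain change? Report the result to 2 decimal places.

I − A =
  [   0.90    -0.40]
  [  -0.25     0.65]
det(I−A) = (0.90)(0.65) − (-0.40)(-0.25) = 0.4850
adj(I−A) = [[0.65, 0.40], [0.25, 0.90]]
(I − A)⁻¹ = adj(I−A) / det(I−A) ≈
  [   1.3402     0.8247]
  [   0.5155     1.8557]
Δx = (I − A)⁻¹ Δd with Δd having +15 in the Sporting Goods component and 0 elsewhere.
So Δx_G = L_GS · (+15), where L_GS = adj(I−A)_GS / det(I−A) = 0.25 / 0.4850.
Δx_G = 0.25 × (+15) / 0.4850 = 3.75 / 0.4850 ≈ 7.73.

Δx_G = 7.73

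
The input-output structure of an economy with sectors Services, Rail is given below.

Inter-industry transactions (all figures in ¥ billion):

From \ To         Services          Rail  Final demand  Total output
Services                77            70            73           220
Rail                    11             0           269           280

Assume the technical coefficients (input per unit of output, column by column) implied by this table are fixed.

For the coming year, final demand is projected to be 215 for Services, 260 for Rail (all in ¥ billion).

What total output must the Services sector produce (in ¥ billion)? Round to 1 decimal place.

Technical coefficients a_ij = z_ij / X_j:
  a_11 = 77/220 = 0.35, a_21 = 11/220 = 0.05
  a_12 = 70/280 = 0.25, a_22 = 0/280 = 0.00
I − A =
  [   0.65    -0.25]
  [  -0.05     1.00]
det(I−A) = (0.65)(1.00) − (-0.25)(-0.05) = 0.6375
adj(I−A) = [[1.00, 0.25], [0.05, 0.65]]
(I − A)⁻¹ = adj(I−A) / det(I−A) ≈
  [   1.5686     0.3922]
  [   0.0784     1.0196]
x = (I − A)⁻¹ d = adj(I−A)·d / det(I−A), with det(I−A) = 0.6375:
  x_1 = (1.00·215 + 0.25·260) / 0.6375 = 280.00 / 0.6375 ≈ 439.2
  x_2 = (0.05·215 + 0.65·260) / 0.6375 = 179.75 / 0.6375 ≈ 282.0

x_1 = 439.2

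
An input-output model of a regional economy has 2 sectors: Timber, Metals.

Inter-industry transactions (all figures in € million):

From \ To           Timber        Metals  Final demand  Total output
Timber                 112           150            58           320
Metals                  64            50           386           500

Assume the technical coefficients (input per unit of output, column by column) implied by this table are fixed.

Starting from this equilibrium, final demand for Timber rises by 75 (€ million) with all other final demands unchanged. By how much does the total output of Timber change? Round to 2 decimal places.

Technical coefficients a_ij = z_ij / X_j:
  a_11 = 112/320 = 0.35, a_21 = 64/320 = 0.20
  a_12 = 150/500 = 0.30, a_22 = 50/500 = 0.10
I − A =
  [   0.65    -0.30]
  [  -0.20     0.90]
det(I−A) = (0.65)(0.90) − (-0.30)(-0.20) = 0.5250
adj(I−A) = [[0.90, 0.30], [0.20, 0.65]]
(I − A)⁻¹ = adj(I−A) / det(I−A) ≈
  [   1.7143     0.5714]
  [   0.3810     1.2381]
Δx = (I − A)⁻¹ Δd with Δd having +75 in the Timber component and 0 elsewhere.
So Δx_1 = L_11 · (+75), where L_11 = adj(I−A)_11 / det(I−A) = 0.90 / 0.5250.
Δx_1 = 0.90 × (+75) / 0.5250 = 67.50 / 0.5250 ≈ 128.57.

Δx_1 = 128.57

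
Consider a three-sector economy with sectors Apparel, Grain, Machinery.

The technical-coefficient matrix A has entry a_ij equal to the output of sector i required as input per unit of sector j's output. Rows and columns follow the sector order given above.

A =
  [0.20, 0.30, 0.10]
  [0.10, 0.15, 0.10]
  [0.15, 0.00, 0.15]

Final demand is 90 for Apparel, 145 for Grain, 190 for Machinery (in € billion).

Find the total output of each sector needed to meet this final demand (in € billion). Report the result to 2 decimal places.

x_A = 231.39, x_G = 228.91, x_M = 264.36

I − A =
  [   0.80    -0.30    -0.10]
  [  -0.10     0.85    -0.10]
  [  -0.15     0.00     0.85]
Cofactors of I−A, C_ij = (−1)^(i+j)·(minor ij) (rows/columns in the sector order above):
  C_11 = (0.85)(0.85) − (-0.10)(0.00) = 0.7225
  C_12 = −[(-0.10)(0.85) − (-0.10)(-0.15)] = 0.1000
  C_13 = (-0.10)(0.00) − (0.85)(-0.15) = 0.1275
  C_21 = −[(-0.30)(0.85) − (-0.10)(0.00)] = 0.2550
  C_22 = (0.80)(0.85) − (-0.10)(-0.15) = 0.6650
  C_23 = −[(0.80)(0.00) − (-0.30)(-0.15)] = 0.0450
  C_31 = (-0.30)(-0.10) − (-0.10)(0.85) = 0.1150
  C_32 = −[(0.80)(-0.10) − (-0.10)(-0.10)] = 0.0900
  C_33 = (0.80)(0.85) − (-0.30)(-0.10) = 0.6500
det(I−A) = Σ_j (I−A)_1j·C_1j = (0.80)(0.7225) + (-0.30)(0.1000) + (-0.10)(0.1275) = 0.53525
adj(I−A) = Cᵀ =
  [ 0.7225   0.2550   0.1150]
  [ 0.1000   0.6650   0.0900]
  [ 0.1275   0.0450   0.6500]
(I − A)⁻¹ = adj(I−A) / det(I−A) ≈
  [   1.3498     0.4764     0.2149]
  [   0.1868     1.2424     0.1681]
  [   0.2382     0.0841     1.2144]
x = (I − A)⁻¹ d = adj(I−A)·d / det(I−A), with det(I−A) = 0.53525:
  x_A = (0.7225·90 + 0.2550·145 + 0.1150·190) / 0.53525 = 123.85 / 0.53525 ≈ 231.39
  x_G = (0.1000·90 + 0.6650·145 + 0.0900·190) / 0.53525 = 122.525 / 0.53525 ≈ 228.91
  x_M = (0.1275·90 + 0.0450·145 + 0.6500·190) / 0.53525 = 141.50 / 0.53525 ≈ 264.36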